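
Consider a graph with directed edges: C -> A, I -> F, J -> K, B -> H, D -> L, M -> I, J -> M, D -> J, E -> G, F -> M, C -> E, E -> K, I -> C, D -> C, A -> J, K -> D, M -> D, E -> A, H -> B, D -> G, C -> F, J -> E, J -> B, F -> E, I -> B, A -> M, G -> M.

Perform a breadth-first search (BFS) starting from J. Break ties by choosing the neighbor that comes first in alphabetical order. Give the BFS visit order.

J, B, E, K, M, H, A, G, D, I, C, L, F

Visit J; enqueue B, E, K, M → queue [B, E, K, M]
Visit B; enqueue H → queue [E, K, M, H]
Visit E; enqueue A, G → queue [K, M, H, A, G]
Visit K; enqueue D → queue [M, H, A, G, D]
Visit M; enqueue I → queue [H, A, G, D, I]
Visit H → queue [A, G, D, I]
Visit A → queue [G, D, I]
Visit G → queue [D, I]
Visit D; enqueue C, L → queue [I, C, L]
Visit I; enqueue F → queue [C, L, F]
Visit C → queue [L, F]
Visit L → queue [F]
Visit F → queue []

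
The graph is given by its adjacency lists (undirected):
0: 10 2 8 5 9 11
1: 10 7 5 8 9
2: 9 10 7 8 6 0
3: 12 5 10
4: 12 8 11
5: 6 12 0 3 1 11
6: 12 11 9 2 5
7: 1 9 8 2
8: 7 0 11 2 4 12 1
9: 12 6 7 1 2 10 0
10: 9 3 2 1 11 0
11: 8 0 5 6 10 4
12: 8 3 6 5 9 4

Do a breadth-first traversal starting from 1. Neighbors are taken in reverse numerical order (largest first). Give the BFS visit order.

Visit 1; enqueue 10, 9, 8, 7, 5 → queue [10, 9, 8, 7, 5]
Visit 10; enqueue 11, 3, 2, 0 → queue [9, 8, 7, 5, 11, 3, 2, 0]
Visit 9; enqueue 12, 6 → queue [8, 7, 5, 11, 3, 2, 0, 12, 6]
Visit 8; enqueue 4 → queue [7, 5, 11, 3, 2, 0, 12, 6, 4]
Visit 7 → queue [5, 11, 3, 2, 0, 12, 6, 4]
Visit 5 → queue [11, 3, 2, 0, 12, 6, 4]
Visit 11 → queue [3, 2, 0, 12, 6, 4]
Visit 3 → queue [2, 0, 12, 6, 4]
Visit 2 → queue [0, 12, 6, 4]
Visit 0 → queue [12, 6, 4]
Visit 12 → queue [6, 4]
Visit 6 → queue [4]
Visit 4 → queue []

1 → 10 → 9 → 8 → 7 → 5 → 11 → 3 → 2 → 0 → 12 → 6 → 4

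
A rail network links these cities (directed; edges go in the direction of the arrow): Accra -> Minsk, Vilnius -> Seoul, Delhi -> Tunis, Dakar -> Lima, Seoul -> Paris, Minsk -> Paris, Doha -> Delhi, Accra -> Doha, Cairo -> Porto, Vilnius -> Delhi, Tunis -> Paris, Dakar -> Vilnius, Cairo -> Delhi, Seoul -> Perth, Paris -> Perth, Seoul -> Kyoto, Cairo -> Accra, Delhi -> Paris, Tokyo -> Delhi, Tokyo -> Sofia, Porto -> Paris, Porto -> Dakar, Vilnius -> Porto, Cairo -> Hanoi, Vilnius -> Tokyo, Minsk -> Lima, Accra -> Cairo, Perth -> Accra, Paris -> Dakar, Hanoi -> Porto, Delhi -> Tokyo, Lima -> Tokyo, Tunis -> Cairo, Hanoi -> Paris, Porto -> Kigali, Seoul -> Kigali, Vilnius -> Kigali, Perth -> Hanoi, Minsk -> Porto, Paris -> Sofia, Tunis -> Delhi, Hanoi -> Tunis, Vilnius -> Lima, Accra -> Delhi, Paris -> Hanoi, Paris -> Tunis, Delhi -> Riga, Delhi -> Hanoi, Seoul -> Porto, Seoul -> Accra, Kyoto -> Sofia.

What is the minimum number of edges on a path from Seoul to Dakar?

Level 0: Seoul
Level 1: Accra, Kigali, Kyoto, Paris, Perth, Porto
Level 2: Cairo, Dakar, Delhi, Doha, Hanoi, Minsk, Sofia, Tunis
Level 3: Lima, Riga, Tokyo, Vilnius
Dakar first appears at level 2.

2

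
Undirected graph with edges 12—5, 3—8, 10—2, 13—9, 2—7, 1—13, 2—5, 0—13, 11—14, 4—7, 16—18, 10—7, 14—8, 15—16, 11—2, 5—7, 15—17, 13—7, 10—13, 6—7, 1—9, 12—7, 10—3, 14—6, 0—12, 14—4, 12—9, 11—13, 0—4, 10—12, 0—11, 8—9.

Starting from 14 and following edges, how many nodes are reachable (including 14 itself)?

15

BFS from 14 visits: 14, 11, 8, 6, 4, 13, 2, 0, 9, 3, 7, 10, 1, 5, 12
Reachable nodes: 15 of 19 total.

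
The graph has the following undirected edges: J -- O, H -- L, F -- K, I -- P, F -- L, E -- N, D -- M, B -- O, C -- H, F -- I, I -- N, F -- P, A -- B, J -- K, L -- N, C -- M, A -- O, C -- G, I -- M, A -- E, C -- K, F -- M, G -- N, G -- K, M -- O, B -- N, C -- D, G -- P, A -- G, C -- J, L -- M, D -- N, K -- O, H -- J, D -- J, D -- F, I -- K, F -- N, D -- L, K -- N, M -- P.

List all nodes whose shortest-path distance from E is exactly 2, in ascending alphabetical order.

B, D, F, G, I, K, L, O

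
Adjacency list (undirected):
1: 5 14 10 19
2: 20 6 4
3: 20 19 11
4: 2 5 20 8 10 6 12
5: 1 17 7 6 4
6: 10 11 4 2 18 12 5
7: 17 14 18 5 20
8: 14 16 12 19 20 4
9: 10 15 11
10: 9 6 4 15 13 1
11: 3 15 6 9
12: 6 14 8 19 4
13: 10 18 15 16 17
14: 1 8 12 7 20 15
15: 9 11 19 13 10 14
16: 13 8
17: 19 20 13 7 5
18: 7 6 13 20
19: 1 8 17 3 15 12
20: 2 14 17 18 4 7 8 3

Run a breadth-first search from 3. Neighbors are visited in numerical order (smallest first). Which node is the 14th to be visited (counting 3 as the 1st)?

Visit 3; enqueue 11, 19, 20 → queue [11, 19, 20]
Visit 11; enqueue 6, 9, 15 → queue [19, 20, 6, 9, 15]
Visit 19; enqueue 1, 8, 12, 17 → queue [20, 6, 9, 15, 1, 8, 12, 17]
Visit 20; enqueue 2, 4, 7, 14, 18 → queue [6, 9, 15, 1, 8, 12, 17, 2, 4, 7, 14, 18]
Visit 6; enqueue 5, 10 → queue [9, 15, 1, 8, 12, 17, 2, 4, 7, 14, 18, 5, 10]
Visit 9 → queue [15, 1, 8, 12, 17, 2, 4, 7, 14, 18, 5, 10]
Visit 15; enqueue 13 → queue [1, 8, 12, 17, 2, 4, 7, 14, 18, 5, 10, 13]
Visit 1 → queue [8, 12, 17, 2, 4, 7, 14, 18, 5, 10, 13]
Visit 8; enqueue 16 → queue [12, 17, 2, 4, 7, 14, 18, 5, 10, 13, 16]
Visit 12 → queue [17, 2, 4, 7, 14, 18, 5, 10, 13, 16]
Visit 17 → queue [2, 4, 7, 14, 18, 5, 10, 13, 16]
Visit 2 → queue [4, 7, 14, 18, 5, 10, 13, 16]
Visit 4 → queue [7, 14, 18, 5, 10, 13, 16]
Visit 7 → queue [14, 18, 5, 10, 13, 16]
Visit 14 → queue [18, 5, 10, 13, 16]
Visit 18 → queue [5, 10, 13, 16]
Visit 5 → queue [10, 13, 16]
Visit 10 → queue [13, 16]
Visit 13 → queue [16]
Visit 16 → queue []

Visit order: 3, 11, 19, 20, 6, 9, 15, 1, 8, 12, 17, 2, 4, 7, 14, 18, 5, 10, 13, 16

7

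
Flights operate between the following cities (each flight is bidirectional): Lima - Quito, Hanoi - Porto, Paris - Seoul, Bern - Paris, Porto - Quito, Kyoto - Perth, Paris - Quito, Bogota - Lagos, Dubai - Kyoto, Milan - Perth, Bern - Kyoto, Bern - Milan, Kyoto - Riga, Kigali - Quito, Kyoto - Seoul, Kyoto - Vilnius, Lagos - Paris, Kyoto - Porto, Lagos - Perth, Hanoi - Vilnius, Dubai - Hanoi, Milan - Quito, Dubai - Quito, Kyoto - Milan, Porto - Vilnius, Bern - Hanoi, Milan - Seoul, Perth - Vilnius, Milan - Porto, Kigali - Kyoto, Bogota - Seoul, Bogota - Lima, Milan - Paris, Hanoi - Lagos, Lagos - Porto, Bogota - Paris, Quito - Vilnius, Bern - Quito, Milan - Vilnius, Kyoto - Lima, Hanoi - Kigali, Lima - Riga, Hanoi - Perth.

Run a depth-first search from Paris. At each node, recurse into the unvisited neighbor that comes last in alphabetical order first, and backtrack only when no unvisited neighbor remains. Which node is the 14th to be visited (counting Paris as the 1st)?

Visit Paris
Paris → Seoul
Seoul → Milan
Milan → Vilnius
Vilnius → Quito
Quito → Porto
Porto → Lagos
Lagos → Perth
Perth → Kyoto
Kyoto → Riga
Riga → Lima
Lima → Bogota
Kyoto → Kigali
Kigali → Hanoi
Hanoi → Dubai
Hanoi → Bern

Visit order: Paris, Seoul, Milan, Vilnius, Quito, Porto, Lagos, Perth, Kyoto, Riga, Lima, Bogota, Kigali, Hanoi, Dubai, Bern

Hanoi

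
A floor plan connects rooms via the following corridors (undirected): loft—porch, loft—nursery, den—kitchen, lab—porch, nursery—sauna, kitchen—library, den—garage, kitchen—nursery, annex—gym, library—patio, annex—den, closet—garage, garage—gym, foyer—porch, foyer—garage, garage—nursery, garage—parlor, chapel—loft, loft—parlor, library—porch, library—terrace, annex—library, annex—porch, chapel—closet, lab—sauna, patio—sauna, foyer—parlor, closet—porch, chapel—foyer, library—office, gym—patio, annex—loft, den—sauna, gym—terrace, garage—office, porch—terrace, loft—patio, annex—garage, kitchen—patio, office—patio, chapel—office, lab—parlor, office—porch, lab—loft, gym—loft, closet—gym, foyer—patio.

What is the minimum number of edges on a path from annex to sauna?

Level 0: annex
Level 1: den, garage, gym, library, loft, porch
Level 2: chapel, closet, foyer, kitchen, lab, nursery, office, parlor, patio, sauna, terrace
sauna first appears at level 2.

2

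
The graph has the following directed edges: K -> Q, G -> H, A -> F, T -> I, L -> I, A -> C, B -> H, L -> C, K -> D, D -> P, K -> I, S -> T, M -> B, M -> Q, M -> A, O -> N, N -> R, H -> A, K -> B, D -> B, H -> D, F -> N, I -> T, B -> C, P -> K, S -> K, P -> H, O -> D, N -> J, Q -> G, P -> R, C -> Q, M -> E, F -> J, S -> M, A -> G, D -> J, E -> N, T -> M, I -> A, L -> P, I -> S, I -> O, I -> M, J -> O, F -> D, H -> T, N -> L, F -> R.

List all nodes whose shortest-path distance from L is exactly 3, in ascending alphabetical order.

Level 0: L
Level 1: C, I, P
Level 2: A, H, K, M, O, Q, R, S, T
Level 3: B, D, E, F, G, N
Level 4: J

B, D, E, F, G, N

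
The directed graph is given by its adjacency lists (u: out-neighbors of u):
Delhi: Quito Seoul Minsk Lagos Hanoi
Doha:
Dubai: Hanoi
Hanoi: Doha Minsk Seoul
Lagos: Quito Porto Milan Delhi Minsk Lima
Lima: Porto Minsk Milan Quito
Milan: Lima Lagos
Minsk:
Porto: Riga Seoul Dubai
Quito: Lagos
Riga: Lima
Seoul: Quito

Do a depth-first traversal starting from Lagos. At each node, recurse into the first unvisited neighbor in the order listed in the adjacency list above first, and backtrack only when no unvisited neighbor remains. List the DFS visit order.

Lagos, Quito, Porto, Riga, Lima, Minsk, Milan, Seoul, Dubai, Hanoi, Doha, Delhi

Visit Lagos
Lagos → Quito
Lagos → Porto
Porto → Riga
Riga → Lima
Lima → Minsk
Lima → Milan
Porto → Seoul
Porto → Dubai
Dubai → Hanoi
Hanoi → Doha
Lagos → Delhi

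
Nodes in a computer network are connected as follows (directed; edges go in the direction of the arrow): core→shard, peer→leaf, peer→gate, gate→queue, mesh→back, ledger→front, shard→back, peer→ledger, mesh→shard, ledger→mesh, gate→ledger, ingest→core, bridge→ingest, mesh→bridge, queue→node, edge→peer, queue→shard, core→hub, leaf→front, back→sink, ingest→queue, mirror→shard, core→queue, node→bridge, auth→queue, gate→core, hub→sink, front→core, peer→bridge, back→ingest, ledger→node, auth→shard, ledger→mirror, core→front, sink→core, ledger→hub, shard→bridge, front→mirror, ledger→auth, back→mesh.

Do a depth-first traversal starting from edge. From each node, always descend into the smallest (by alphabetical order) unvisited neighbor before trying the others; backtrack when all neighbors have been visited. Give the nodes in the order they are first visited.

Visit edge
edge → peer
peer → bridge
bridge → ingest
ingest → core
core → front
front → mirror
mirror → shard
shard → back
back → mesh
back → sink
core → hub
core → queue
queue → node
peer → gate
gate → ledger
ledger → auth
peer → leaf

edge peer bridge ingest core front mirror shard back mesh sink hub queue node gate ledger auth leaf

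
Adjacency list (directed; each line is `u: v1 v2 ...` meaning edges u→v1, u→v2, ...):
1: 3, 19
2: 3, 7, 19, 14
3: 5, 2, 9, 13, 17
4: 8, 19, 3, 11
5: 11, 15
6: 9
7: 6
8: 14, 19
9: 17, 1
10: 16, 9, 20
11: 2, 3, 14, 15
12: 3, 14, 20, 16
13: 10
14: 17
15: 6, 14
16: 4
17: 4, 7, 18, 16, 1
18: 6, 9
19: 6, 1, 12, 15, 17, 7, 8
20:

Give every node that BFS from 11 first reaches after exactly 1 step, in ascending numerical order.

2, 3, 14, 15

Level 0: 11
Level 1: 2, 3, 14, 15
Level 2: 5, 6, 7, 9, 13, 17, 19
Level 3: 1, 4, 8, 10, 12, 16, 18
Level 4: 20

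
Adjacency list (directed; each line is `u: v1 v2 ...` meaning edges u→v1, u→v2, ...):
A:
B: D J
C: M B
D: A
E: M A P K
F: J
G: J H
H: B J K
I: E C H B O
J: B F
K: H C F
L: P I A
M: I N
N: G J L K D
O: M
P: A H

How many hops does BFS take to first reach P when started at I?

2

Level 0: I
Level 1: B, C, E, H, O
Level 2: A, D, J, K, M, P
Level 3: F, N
Level 4: G, L
P first appears at level 2.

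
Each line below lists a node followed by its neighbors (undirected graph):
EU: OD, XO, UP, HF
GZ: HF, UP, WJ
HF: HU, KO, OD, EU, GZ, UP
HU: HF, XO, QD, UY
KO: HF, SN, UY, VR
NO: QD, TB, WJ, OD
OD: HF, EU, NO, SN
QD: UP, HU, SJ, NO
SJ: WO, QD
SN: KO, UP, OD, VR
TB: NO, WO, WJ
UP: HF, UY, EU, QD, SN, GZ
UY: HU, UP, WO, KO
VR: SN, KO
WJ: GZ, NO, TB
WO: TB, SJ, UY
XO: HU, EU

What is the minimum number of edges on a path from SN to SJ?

3

Level 0: SN
Level 1: KO, OD, UP, VR
Level 2: EU, GZ, HF, NO, QD, UY
Level 3: HU, SJ, TB, WJ, WO, XO
SJ first appears at level 3.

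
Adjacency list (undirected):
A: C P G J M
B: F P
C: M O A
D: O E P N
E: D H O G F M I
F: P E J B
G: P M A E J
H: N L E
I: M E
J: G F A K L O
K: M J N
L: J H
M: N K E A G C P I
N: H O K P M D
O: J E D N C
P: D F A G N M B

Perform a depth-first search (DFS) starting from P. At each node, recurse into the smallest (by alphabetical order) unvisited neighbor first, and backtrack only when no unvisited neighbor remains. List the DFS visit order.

P, A, C, M, E, D, N, H, L, J, F, B, G, K, O, I

Visit P
P → A
A → C
C → M
M → E
E → D
D → N
N → H
H → L
L → J
J → F
F → B
J → G
J → K
J → O
E → I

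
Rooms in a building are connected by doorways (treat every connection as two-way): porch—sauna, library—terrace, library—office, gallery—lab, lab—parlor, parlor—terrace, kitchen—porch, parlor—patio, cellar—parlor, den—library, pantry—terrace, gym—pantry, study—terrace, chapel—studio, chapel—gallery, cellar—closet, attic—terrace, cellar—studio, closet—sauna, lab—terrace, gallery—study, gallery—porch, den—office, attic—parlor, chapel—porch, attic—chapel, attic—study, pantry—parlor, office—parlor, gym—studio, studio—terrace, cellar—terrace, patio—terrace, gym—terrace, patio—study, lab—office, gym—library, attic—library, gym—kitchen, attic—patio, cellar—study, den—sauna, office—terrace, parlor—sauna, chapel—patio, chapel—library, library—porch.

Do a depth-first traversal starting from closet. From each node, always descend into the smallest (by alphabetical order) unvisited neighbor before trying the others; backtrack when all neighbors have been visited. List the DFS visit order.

closet cellar parlor attic chapel gallery lab office den library gym kitchen porch sauna pantry terrace patio study studio

Visit closet
closet → cellar
cellar → parlor
parlor → attic
attic → chapel
chapel → gallery
gallery → lab
lab → office
office → den
den → library
library → gym
gym → kitchen
kitchen → porch
porch → sauna
gym → pantry
pantry → terrace
terrace → patio
patio → study
terrace → studio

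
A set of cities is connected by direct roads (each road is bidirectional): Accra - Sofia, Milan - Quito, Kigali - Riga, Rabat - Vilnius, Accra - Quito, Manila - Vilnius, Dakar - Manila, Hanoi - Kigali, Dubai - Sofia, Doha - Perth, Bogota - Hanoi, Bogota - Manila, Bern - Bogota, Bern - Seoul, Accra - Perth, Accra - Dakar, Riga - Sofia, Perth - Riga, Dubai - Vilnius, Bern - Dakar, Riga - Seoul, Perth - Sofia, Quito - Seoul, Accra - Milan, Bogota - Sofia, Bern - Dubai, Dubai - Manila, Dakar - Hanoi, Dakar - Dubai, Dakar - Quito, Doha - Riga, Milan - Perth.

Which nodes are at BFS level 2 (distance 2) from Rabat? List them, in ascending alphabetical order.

Dubai, Manila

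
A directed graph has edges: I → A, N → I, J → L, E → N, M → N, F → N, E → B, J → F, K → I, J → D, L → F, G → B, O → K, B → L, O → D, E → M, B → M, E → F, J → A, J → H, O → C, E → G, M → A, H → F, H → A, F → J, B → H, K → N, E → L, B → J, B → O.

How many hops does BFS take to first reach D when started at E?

Level 0: E
Level 1: B, F, G, L, M, N
Level 2: A, H, I, J, O
Level 3: C, D, K
D first appears at level 3.

3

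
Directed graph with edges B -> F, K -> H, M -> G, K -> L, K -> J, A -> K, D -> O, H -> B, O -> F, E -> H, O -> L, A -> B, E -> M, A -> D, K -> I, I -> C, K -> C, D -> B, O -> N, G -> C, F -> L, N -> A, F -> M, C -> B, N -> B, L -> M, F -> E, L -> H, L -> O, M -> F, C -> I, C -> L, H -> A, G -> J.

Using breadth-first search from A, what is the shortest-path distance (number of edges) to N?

Level 0: A
Level 1: B, D, K
Level 2: C, F, H, I, J, L, O
Level 3: E, M, N
Level 4: G
N first appears at level 3.

3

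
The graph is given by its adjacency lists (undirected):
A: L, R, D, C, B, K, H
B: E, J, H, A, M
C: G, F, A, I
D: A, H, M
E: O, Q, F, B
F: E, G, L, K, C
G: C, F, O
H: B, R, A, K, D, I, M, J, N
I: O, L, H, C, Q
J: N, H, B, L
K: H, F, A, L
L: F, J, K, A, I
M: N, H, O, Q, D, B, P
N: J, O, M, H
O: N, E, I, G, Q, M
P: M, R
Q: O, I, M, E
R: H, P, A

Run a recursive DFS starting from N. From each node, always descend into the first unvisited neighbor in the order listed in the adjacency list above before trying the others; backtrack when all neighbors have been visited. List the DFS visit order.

Visit N
N → J
J → H
H → B
B → E
E → O
O → I
I → L
L → F
F → G
G → C
C → A
A → R
R → P
P → M
M → Q
M → D
A → K

N -> J -> H -> B -> E -> O -> I -> L -> F -> G -> C -> A -> R -> P -> M -> Q -> D -> K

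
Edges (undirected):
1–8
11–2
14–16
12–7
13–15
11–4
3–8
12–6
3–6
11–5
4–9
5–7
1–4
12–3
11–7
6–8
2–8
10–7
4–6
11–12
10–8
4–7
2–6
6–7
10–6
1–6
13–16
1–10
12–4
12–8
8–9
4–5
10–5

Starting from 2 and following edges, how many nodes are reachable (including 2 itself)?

12

BFS from 2 visits: 2, 6, 8, 11, 1, 3, 4, 7, 10, 12, 9, 5
Reachable nodes: 12 of 16 total.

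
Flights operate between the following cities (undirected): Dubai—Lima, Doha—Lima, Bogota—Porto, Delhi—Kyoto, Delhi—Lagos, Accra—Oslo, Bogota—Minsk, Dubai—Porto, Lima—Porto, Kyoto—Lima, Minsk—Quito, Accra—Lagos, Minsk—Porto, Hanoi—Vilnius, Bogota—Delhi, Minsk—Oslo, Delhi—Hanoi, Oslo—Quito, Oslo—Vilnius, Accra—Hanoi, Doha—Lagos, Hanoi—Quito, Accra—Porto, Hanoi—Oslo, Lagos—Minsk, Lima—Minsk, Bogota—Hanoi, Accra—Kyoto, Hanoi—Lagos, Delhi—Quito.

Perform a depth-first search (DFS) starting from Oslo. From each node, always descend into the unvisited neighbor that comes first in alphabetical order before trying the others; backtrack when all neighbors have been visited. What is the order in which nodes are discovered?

Visit Oslo
Oslo → Accra
Accra → Hanoi
Hanoi → Bogota
Bogota → Delhi
Delhi → Kyoto
Kyoto → Lima
Lima → Doha
Doha → Lagos
Lagos → Minsk
Minsk → Porto
Porto → Dubai
Minsk → Quito
Hanoi → Vilnius

Oslo → Accra → Hanoi → Bogota → Delhi → Kyoto → Lima → Doha → Lagos → Minsk → Porto → Dubai → Quito → Vilnius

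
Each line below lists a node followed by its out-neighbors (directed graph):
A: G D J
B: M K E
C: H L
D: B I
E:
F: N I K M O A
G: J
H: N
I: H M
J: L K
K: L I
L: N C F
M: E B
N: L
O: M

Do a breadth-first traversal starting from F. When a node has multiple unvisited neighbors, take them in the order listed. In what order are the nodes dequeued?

F -> N -> I -> K -> M -> O -> A -> L -> H -> E -> B -> G -> D -> J -> C

Visit F; enqueue N, I, K, M, O, A → queue [N, I, K, M, O, A]
Visit N; enqueue L → queue [I, K, M, O, A, L]
Visit I; enqueue H → queue [K, M, O, A, L, H]
Visit K → queue [M, O, A, L, H]
Visit M; enqueue E, B → queue [O, A, L, H, E, B]
Visit O → queue [A, L, H, E, B]
Visit A; enqueue G, D, J → queue [L, H, E, B, G, D, J]
Visit L; enqueue C → queue [H, E, B, G, D, J, C]
Visit H → queue [E, B, G, D, J, C]
Visit E → queue [B, G, D, J, C]
Visit B → queue [G, D, J, C]
Visit G → queue [D, J, C]
Visit D → queue [J, C]
Visit J → queue [C]
Visit C → queue []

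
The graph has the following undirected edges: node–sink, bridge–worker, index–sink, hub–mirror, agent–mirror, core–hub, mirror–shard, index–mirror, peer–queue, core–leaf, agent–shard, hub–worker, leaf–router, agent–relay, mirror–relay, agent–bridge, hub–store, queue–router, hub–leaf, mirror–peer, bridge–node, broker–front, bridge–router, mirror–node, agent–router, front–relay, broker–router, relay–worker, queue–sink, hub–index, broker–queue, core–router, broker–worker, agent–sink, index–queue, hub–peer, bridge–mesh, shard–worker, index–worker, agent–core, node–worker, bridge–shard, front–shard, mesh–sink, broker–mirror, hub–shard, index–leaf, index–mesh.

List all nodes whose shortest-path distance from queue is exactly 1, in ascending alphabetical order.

Level 0: queue
Level 1: broker, index, peer, router, sink
Level 2: agent, bridge, core, front, hub, leaf, mesh, mirror, node, worker
Level 3: relay, shard, store

broker, index, peer, router, sink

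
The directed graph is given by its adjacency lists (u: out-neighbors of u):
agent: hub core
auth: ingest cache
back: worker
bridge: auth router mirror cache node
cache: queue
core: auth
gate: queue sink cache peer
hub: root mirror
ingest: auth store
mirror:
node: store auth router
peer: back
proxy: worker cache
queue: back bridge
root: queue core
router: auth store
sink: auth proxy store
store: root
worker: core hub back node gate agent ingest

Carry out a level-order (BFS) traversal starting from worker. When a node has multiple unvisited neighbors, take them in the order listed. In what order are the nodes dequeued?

Visit worker; enqueue core, hub, back, node, gate, agent, ingest → queue [core, hub, back, node, gate, agent, ingest]
Visit core; enqueue auth → queue [hub, back, node, gate, agent, ingest, auth]
Visit hub; enqueue root, mirror → queue [back, node, gate, agent, ingest, auth, root, mirror]
Visit back → queue [node, gate, agent, ingest, auth, root, mirror]
Visit node; enqueue store, router → queue [gate, agent, ingest, auth, root, mirror, store, router]
Visit gate; enqueue queue, sink, cache, peer → queue [agent, ingest, auth, root, mirror, store, router, queue, sink, cache, peer]
Visit agent → queue [ingest, auth, root, mirror, store, router, queue, sink, cache, peer]
Visit ingest → queue [auth, root, mirror, store, router, queue, sink, cache, peer]
Visit auth → queue [root, mirror, store, router, queue, sink, cache, peer]
Visit root → queue [mirror, store, router, queue, sink, cache, peer]
Visit mirror → queue [store, router, queue, sink, cache, peer]
Visit store → queue [router, queue, sink, cache, peer]
Visit router → queue [queue, sink, cache, peer]
Visit queue; enqueue bridge → queue [sink, cache, peer, bridge]
Visit sink; enqueue proxy → queue [cache, peer, bridge, proxy]
Visit cache → queue [peer, bridge, proxy]
Visit peer → queue [bridge, proxy]
Visit bridge → queue [proxy]
Visit proxy → queue []

worker -> core -> hub -> back -> node -> gate -> agent -> ingest -> auth -> root -> mirror -> store -> router -> queue -> sink -> cache -> peer -> bridge -> proxy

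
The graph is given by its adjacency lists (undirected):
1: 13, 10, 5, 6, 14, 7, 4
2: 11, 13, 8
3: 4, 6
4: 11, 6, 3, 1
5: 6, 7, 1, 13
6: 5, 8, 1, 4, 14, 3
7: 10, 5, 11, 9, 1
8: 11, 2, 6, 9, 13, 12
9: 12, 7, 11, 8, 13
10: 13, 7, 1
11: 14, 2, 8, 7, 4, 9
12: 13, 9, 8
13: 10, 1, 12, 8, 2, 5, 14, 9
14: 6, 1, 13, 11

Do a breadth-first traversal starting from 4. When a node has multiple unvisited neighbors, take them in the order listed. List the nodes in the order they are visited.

4 → 11 → 6 → 3 → 1 → 14 → 2 → 8 → 7 → 9 → 5 → 13 → 10 → 12

Visit 4; enqueue 11, 6, 3, 1 → queue [11, 6, 3, 1]
Visit 11; enqueue 14, 2, 8, 7, 9 → queue [6, 3, 1, 14, 2, 8, 7, 9]
Visit 6; enqueue 5 → queue [3, 1, 14, 2, 8, 7, 9, 5]
Visit 3 → queue [1, 14, 2, 8, 7, 9, 5]
Visit 1; enqueue 13, 10 → queue [14, 2, 8, 7, 9, 5, 13, 10]
Visit 14 → queue [2, 8, 7, 9, 5, 13, 10]
Visit 2 → queue [8, 7, 9, 5, 13, 10]
Visit 8; enqueue 12 → queue [7, 9, 5, 13, 10, 12]
Visit 7 → queue [9, 5, 13, 10, 12]
Visit 9 → queue [5, 13, 10, 12]
Visit 5 → queue [13, 10, 12]
Visit 13 → queue [10, 12]
Visit 10 → queue [12]
Visit 12 → queue []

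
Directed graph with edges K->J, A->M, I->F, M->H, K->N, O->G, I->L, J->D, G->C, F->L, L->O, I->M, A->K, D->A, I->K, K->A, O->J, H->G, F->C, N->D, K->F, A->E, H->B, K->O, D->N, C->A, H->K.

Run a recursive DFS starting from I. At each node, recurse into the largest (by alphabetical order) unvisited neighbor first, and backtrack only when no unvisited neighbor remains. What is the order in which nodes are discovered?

Visit I
I → M
M → H
H → K
K → O
O → J
J → D
D → N
D → A
A → E
O → G
G → C
K → F
F → L
H → B

I → M → H → K → O → J → D → N → A → E → G → C → F → L → B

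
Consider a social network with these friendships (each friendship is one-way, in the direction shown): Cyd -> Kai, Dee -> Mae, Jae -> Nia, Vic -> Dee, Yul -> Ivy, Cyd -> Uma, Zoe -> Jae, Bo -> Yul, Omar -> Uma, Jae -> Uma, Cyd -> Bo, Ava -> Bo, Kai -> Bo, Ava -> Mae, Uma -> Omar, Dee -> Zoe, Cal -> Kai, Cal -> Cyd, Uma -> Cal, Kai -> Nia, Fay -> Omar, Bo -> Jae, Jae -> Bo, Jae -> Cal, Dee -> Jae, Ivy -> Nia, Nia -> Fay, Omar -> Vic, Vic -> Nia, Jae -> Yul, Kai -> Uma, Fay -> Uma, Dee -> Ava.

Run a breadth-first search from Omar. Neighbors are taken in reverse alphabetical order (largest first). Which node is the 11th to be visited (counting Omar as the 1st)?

Visit Omar; enqueue Vic, Uma → queue [Vic, Uma]
Visit Vic; enqueue Nia, Dee → queue [Uma, Nia, Dee]
Visit Uma; enqueue Cal → queue [Nia, Dee, Cal]
Visit Nia; enqueue Fay → queue [Dee, Cal, Fay]
Visit Dee; enqueue Zoe, Mae, Jae, Ava → queue [Cal, Fay, Zoe, Mae, Jae, Ava]
Visit Cal; enqueue Kai, Cyd → queue [Fay, Zoe, Mae, Jae, Ava, Kai, Cyd]
Visit Fay → queue [Zoe, Mae, Jae, Ava, Kai, Cyd]
Visit Zoe → queue [Mae, Jae, Ava, Kai, Cyd]
Visit Mae → queue [Jae, Ava, Kai, Cyd]
Visit Jae; enqueue Yul, Bo → queue [Ava, Kai, Cyd, Yul, Bo]
Visit Ava → queue [Kai, Cyd, Yul, Bo]
Visit Kai → queue [Cyd, Yul, Bo]
Visit Cyd → queue [Yul, Bo]
Visit Yul; enqueue Ivy → queue [Bo, Ivy]
Visit Bo → queue [Ivy]
Visit Ivy → queue []

Visit order: Omar, Vic, Uma, Nia, Dee, Cal, Fay, Zoe, Mae, Jae, Ava, Kai, Cyd, Yul, Bo, Ivy

Ava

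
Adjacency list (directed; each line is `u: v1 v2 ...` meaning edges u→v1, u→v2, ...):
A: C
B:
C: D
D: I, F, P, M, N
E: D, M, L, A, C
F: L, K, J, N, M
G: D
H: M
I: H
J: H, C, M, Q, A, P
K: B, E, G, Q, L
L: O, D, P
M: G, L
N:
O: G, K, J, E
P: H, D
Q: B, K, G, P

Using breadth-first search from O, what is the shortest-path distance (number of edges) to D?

2

Level 0: O
Level 1: E, G, J, K
Level 2: A, B, C, D, H, L, M, P, Q
Level 3: F, I, N
D first appears at level 2.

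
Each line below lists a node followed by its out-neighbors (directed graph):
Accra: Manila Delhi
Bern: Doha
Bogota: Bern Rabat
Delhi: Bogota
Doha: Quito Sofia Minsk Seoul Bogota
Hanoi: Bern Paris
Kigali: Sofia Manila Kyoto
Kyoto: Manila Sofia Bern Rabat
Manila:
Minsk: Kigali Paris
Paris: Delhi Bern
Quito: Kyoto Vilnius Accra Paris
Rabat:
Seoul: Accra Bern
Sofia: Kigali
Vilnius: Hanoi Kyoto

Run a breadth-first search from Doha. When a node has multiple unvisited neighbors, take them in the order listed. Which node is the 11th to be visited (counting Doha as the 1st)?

Kigali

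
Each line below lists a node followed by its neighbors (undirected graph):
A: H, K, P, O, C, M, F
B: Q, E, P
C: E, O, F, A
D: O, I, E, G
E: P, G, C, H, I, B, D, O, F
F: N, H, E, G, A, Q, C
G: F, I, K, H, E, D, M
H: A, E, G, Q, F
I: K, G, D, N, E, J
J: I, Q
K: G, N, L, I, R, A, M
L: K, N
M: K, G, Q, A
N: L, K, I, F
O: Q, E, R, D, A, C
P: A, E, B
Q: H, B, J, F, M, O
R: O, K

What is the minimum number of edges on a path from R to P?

Level 0: R
Level 1: K, O
Level 2: A, C, D, E, G, I, L, M, N, Q
Level 3: B, F, H, J, P
P first appears at level 3.

3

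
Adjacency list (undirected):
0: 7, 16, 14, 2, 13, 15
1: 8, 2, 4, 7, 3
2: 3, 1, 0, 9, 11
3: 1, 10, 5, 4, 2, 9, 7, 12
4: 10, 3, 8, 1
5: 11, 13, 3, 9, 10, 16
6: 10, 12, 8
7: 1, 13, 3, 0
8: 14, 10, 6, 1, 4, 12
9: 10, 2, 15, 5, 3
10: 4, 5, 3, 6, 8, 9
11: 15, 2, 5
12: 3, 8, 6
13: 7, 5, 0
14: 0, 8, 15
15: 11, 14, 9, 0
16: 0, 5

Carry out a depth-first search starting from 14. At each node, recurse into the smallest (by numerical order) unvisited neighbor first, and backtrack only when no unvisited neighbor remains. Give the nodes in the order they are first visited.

14 0 2 1 3 4 8 6 10 5 9 15 11 13 7 16 12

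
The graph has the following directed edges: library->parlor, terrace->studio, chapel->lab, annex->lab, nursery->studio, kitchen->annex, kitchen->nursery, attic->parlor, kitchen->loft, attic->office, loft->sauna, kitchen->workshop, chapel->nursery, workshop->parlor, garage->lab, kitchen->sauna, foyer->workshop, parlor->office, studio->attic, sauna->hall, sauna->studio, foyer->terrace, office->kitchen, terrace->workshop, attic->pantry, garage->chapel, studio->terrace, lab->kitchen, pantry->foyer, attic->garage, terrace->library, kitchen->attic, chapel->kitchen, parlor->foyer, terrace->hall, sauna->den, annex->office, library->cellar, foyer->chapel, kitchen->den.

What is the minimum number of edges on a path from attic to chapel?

2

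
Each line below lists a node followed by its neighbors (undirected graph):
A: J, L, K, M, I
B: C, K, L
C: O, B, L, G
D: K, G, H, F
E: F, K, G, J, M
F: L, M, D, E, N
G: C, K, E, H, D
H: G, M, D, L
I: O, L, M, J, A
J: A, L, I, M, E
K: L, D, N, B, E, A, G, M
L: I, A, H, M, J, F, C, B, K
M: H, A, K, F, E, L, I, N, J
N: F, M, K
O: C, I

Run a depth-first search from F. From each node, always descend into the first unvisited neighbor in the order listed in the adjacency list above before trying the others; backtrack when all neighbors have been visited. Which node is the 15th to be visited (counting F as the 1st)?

Visit F
F → L
L → I
I → O
O → C
C → B
B → K
K → D
D → G
G → E
E → J
J → A
A → M
M → H
M → N

Visit order: F, L, I, O, C, B, K, D, G, E, J, A, M, H, N

N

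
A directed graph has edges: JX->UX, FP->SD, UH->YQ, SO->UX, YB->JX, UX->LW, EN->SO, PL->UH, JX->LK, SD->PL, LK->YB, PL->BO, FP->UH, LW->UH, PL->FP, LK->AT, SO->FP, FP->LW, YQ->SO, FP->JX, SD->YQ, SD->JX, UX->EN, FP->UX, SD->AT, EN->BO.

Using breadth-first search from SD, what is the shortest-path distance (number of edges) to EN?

3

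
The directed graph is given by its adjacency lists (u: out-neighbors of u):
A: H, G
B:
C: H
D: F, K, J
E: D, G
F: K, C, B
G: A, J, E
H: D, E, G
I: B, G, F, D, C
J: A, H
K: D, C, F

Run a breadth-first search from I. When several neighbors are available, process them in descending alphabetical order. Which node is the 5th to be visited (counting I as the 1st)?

C

Visit I; enqueue G, F, D, C, B → queue [G, F, D, C, B]
Visit G; enqueue J, E, A → queue [F, D, C, B, J, E, A]
Visit F; enqueue K → queue [D, C, B, J, E, A, K]
Visit D → queue [C, B, J, E, A, K]
Visit C; enqueue H → queue [B, J, E, A, K, H]
Visit B → queue [J, E, A, K, H]
Visit J → queue [E, A, K, H]
Visit E → queue [A, K, H]
Visit A → queue [K, H]
Visit K → queue [H]
Visit H → queue []

Visit order: I, G, F, D, C, B, J, E, A, K, H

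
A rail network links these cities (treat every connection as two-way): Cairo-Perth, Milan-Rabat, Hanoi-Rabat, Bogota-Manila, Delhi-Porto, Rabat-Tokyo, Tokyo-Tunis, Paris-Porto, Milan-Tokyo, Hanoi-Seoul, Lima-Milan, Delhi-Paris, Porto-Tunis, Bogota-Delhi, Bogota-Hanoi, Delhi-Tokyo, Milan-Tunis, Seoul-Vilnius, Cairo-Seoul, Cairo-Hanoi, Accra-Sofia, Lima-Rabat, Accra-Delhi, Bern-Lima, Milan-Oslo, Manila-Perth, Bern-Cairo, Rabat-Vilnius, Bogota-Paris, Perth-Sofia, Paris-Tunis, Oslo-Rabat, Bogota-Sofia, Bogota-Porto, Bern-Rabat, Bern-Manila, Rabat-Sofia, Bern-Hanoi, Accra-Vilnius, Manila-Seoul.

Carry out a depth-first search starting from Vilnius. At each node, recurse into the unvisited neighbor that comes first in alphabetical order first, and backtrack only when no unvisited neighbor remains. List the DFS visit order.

Visit Vilnius
Vilnius → Accra
Accra → Delhi
Delhi → Bogota
Bogota → Hanoi
Hanoi → Bern
Bern → Cairo
Cairo → Perth
Perth → Manila
Manila → Seoul
Perth → Sofia
Sofia → Rabat
Rabat → Lima
Lima → Milan
Milan → Oslo
Milan → Tokyo
Tokyo → Tunis
Tunis → Paris
Paris → Porto

Vilnius, Accra, Delhi, Bogota, Hanoi, Bern, Cairo, Perth, Manila, Seoul, Sofia, Rabat, Lima, Milan, Oslo, Tokyo, Tunis, Paris, Porto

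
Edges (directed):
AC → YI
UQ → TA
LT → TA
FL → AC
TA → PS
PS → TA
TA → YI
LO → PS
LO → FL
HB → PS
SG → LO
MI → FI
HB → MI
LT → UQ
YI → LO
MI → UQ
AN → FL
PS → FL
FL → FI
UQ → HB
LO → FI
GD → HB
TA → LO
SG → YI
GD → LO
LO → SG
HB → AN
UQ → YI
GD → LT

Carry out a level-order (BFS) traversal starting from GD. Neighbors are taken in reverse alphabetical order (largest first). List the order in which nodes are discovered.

Visit GD; enqueue LT, LO, HB → queue [LT, LO, HB]
Visit LT; enqueue UQ, TA → queue [LO, HB, UQ, TA]
Visit LO; enqueue SG, PS, FL, FI → queue [HB, UQ, TA, SG, PS, FL, FI]
Visit HB; enqueue MI, AN → queue [UQ, TA, SG, PS, FL, FI, MI, AN]
Visit UQ; enqueue YI → queue [TA, SG, PS, FL, FI, MI, AN, YI]
Visit TA → queue [SG, PS, FL, FI, MI, AN, YI]
Visit SG → queue [PS, FL, FI, MI, AN, YI]
Visit PS → queue [FL, FI, MI, AN, YI]
Visit FL; enqueue AC → queue [FI, MI, AN, YI, AC]
Visit FI → queue [MI, AN, YI, AC]
Visit MI → queue [AN, YI, AC]
Visit AN → queue [YI, AC]
Visit YI → queue [AC]
Visit AC → queue []

GD, LT, LO, HB, UQ, TA, SG, PS, FL, FI, MI, AN, YI, AC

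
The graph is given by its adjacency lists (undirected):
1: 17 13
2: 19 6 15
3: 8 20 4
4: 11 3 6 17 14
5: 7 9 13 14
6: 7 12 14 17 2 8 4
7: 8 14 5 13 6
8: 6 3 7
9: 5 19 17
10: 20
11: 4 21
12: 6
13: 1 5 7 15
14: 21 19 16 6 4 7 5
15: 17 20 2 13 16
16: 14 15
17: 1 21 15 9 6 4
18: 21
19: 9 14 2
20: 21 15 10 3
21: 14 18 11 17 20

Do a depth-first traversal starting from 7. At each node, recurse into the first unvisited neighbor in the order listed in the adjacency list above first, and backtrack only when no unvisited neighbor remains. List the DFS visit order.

7 8 6 12 14 21 18 11 4 3 20 15 17 1 13 5 9 19 2 16 10

Visit 7
7 → 8
8 → 6
6 → 12
6 → 14
14 → 21
21 → 18
21 → 11
11 → 4
4 → 3
3 → 20
20 → 15
15 → 17
17 → 1
1 → 13
13 → 5
5 → 9
9 → 19
19 → 2
15 → 16
20 → 10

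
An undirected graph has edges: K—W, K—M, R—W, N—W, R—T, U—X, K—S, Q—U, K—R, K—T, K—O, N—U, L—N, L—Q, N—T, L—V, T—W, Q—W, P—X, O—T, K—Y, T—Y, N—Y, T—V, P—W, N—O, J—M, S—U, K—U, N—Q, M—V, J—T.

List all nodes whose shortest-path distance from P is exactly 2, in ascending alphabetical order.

K, N, Q, R, T, U

Level 0: P
Level 1: W, X
Level 2: K, N, Q, R, T, U
Level 3: J, L, M, O, S, V, Y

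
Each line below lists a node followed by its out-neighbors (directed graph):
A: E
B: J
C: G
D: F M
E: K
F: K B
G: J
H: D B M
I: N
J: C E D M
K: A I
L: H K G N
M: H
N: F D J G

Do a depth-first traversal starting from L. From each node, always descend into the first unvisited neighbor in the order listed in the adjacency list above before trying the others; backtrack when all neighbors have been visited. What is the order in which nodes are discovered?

Visit L
L → H
H → D
D → F
F → K
K → A
A → E
K → I
I → N
N → J
J → C
C → G
J → M
F → B

L → H → D → F → K → A → E → I → N → J → C → G → M → B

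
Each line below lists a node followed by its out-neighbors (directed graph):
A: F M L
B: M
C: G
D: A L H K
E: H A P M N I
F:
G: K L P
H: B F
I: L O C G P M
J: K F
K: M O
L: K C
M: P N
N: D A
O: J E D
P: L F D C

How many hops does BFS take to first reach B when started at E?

2

Level 0: E
Level 1: A, H, I, M, N, P
Level 2: B, C, D, F, G, L, O
Level 3: J, K
B first appears at level 2.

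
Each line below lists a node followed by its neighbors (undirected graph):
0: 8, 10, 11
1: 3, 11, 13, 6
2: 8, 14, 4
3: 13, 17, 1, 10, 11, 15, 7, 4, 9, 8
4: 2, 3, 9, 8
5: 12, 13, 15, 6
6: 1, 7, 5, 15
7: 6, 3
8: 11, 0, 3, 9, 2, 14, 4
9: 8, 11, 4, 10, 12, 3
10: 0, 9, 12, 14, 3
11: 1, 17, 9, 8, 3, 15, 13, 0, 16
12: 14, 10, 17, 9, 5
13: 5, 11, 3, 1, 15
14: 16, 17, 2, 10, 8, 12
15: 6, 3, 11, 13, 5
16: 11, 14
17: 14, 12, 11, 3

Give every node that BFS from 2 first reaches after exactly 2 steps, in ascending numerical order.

Level 0: 2
Level 1: 4, 8, 14
Level 2: 0, 3, 9, 10, 11, 12, 16, 17
Level 3: 1, 5, 7, 13, 15
Level 4: 6

0, 3, 9, 10, 11, 12, 16, 17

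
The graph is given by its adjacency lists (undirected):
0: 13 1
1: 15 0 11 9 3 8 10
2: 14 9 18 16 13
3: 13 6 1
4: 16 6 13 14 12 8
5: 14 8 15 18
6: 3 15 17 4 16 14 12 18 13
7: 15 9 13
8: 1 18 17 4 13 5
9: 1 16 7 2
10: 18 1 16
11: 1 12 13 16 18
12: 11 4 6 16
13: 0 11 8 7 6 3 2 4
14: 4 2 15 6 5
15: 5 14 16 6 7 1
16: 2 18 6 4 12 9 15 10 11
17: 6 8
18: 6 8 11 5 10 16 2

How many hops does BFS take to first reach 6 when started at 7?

Level 0: 7
Level 1: 9, 13, 15
Level 2: 0, 1, 2, 3, 4, 5, 6, 8, 11, 14, 16
Level 3: 10, 12, 17, 18
6 first appears at level 2.

2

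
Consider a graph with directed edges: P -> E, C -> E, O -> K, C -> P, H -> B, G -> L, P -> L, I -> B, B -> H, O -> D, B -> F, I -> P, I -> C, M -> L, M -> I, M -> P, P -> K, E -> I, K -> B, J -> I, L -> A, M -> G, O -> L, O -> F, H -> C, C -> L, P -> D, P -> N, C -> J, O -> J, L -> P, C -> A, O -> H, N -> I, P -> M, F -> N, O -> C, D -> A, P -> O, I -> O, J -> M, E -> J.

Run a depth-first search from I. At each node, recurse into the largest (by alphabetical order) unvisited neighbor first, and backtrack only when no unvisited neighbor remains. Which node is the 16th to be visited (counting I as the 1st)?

Visit I
I → P
P → O
O → L
L → A
O → K
K → B
B → H
H → C
C → J
J → M
M → G
C → E
B → F
F → N
O → D

Visit order: I, P, O, L, A, K, B, H, C, J, M, G, E, F, N, D

D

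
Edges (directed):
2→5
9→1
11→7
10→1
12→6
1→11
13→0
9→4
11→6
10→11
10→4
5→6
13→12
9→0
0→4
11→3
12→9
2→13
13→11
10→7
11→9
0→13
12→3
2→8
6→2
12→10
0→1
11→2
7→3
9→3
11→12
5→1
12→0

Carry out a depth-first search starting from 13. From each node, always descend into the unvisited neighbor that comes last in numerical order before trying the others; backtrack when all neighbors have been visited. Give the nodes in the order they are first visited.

13, 12, 10, 11, 9, 4, 3, 1, 0, 7, 6, 2, 8, 5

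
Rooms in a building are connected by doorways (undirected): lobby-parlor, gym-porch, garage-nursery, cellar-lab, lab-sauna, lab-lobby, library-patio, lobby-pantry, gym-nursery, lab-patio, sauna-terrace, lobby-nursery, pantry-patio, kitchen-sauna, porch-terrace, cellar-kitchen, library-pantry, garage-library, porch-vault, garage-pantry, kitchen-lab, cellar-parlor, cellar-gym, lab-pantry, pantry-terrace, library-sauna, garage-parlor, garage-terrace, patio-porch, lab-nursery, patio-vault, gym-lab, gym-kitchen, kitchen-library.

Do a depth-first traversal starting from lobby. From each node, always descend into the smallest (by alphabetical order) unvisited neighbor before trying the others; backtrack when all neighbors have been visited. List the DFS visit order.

lobby lab cellar gym kitchen library garage nursery pantry patio porch terrace sauna vault parlor

Visit lobby
lobby → lab
lab → cellar
cellar → gym
gym → kitchen
kitchen → library
library → garage
garage → nursery
garage → pantry
pantry → patio
patio → porch
porch → terrace
terrace → sauna
porch → vault
garage → parlor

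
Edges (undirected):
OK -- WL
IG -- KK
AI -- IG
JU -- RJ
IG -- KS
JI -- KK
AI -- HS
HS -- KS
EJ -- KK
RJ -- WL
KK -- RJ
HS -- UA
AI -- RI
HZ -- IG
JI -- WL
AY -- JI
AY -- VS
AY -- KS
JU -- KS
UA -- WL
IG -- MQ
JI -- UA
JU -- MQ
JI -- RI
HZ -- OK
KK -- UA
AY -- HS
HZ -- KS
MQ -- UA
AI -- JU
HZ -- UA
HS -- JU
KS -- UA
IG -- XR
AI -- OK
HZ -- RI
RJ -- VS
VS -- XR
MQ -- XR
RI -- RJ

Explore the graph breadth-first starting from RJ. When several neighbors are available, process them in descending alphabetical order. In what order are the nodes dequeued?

RJ → WL → VS → RI → KK → JU → UA → OK → JI → XR → AY → HZ → AI → IG → EJ → MQ → KS → HS

Visit RJ; enqueue WL, VS, RI, KK, JU → queue [WL, VS, RI, KK, JU]
Visit WL; enqueue UA, OK, JI → queue [VS, RI, KK, JU, UA, OK, JI]
Visit VS; enqueue XR, AY → queue [RI, KK, JU, UA, OK, JI, XR, AY]
Visit RI; enqueue HZ, AI → queue [KK, JU, UA, OK, JI, XR, AY, HZ, AI]
Visit KK; enqueue IG, EJ → queue [JU, UA, OK, JI, XR, AY, HZ, AI, IG, EJ]
Visit JU; enqueue MQ, KS, HS → queue [UA, OK, JI, XR, AY, HZ, AI, IG, EJ, MQ, KS, HS]
Visit UA → queue [OK, JI, XR, AY, HZ, AI, IG, EJ, MQ, KS, HS]
Visit OK → queue [JI, XR, AY, HZ, AI, IG, EJ, MQ, KS, HS]
Visit JI → queue [XR, AY, HZ, AI, IG, EJ, MQ, KS, HS]
Visit XR → queue [AY, HZ, AI, IG, EJ, MQ, KS, HS]
Visit AY → queue [HZ, AI, IG, EJ, MQ, KS, HS]
Visit HZ → queue [AI, IG, EJ, MQ, KS, HS]
Visit AI → queue [IG, EJ, MQ, KS, HS]
Visit IG → queue [EJ, MQ, KS, HS]
Visit EJ → queue [MQ, KS, HS]
Visit MQ → queue [KS, HS]
Visit KS → queue [HS]
Visit HS → queue []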